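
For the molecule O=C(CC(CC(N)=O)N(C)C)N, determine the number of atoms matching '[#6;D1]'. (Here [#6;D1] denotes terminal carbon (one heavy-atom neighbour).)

Check the 12 heavy atoms by environment: 2× C (D2) → no; 3× C (D3) → no; 1× N (D3) → no; 2× C (D1) → match; 2× O (D1) → no; 2× N (D1) → no.
That gives 2 matching atoms.

2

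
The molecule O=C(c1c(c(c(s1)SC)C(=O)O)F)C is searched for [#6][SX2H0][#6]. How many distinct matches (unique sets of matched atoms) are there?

1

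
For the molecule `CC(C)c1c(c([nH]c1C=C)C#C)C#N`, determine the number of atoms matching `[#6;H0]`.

6

Check the 14 heavy atoms by environment: 1× n (aromatic, H1) → no; 4× c (aromatic, H0) → match; 2× C (H0) → match; 1× N (H0) → no; 3× C (H1) → no; 1× C (H2) → no; 2× C (H3) → no.
Summing the matching environments: 4 + 2 = 6 matching atoms.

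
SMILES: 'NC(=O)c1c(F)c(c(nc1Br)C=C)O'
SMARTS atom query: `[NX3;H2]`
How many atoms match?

1

Check the 14 heavy atoms by environment: 1× n (aromatic, H0, X2) → no; 5× c (aromatic, H0, X3) → no; 1× F (H0, X1) → no; 1× C (H0, X3) → no; 1× O (H0, X1) → no; 1× N (H2, X3) → match; 1× O (H1, X2) → no; 1× C (H1, X3) → no; 1× C (H2, X3) → no; 1× Br (H0, X1) → no.
That gives 1 matching atom.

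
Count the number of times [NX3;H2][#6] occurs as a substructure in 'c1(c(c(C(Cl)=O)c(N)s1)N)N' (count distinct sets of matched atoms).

[NX3;H2][#6] is the SMARTS for a primary amine: a trivalent nitrogen with two H attached to carbon.
The molecule carries 3 separate instances of a primary amino group (-NH2) meeting every constraint; each maps to a distinct set of atoms, giving 3 matches.

3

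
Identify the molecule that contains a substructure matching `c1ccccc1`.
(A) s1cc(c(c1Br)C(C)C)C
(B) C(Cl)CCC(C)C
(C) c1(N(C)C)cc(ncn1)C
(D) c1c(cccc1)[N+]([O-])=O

c1ccccc1 describes six aromatic carbons in a ring (a benzene ring).
(A) has a methyl group (-CH3) but no six-membered all-carbon aromatic ring is present.
(B) has a methyl group (-CH3) but no six-membered all-carbon aromatic ring is present.
(C) has a methyl group (-CH3) but no six-membered all-carbon aromatic ring is present.
(D) contains the required atom environment, so the pattern matches.
So the answer is (D).

D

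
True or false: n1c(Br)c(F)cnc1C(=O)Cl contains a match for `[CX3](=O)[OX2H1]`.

False

The pattern [CX3](=O)[OX2H1] describes an sp2 carbon double-bonded to O and single-bonded to an -OH oxygen — a carboxylic acid.
The closest candidate here is an acyl chloride (-C(=O)Cl), but the carbonyl is bonded to Cl, not to an -OH oxygen. No other fragment satisfies the full query, so there is no match.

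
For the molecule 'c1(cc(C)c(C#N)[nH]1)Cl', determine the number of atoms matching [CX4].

Check the 9 heavy atoms by environment: 1× n (aromatic, X3) → no; 4× c (aromatic, X3) → no; 1× C (X4) → match; 1× Cl (X1) → no; 1× C (X2) → no; 1× N (X1) → no.
That gives 1 matching atom.

1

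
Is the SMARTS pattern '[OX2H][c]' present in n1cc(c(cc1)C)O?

The pattern [OX2H][c] describes a hydroxyl oxygen attached to an aromatic carbon — a phenol.
The molecule carries a hydroxyl group (-OH), whose atoms satisfy every constraint of the query, so the pattern matches.

Yes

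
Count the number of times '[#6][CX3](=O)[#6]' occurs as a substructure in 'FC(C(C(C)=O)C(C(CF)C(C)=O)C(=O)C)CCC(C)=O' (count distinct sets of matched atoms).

4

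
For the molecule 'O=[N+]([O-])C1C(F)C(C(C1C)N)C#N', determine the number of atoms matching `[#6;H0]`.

1

Check the 13 heavy atoms by environment: 5× C (H1) → no; 1× N (charge +1, H0) → no; 1× O (charge -1, H0) → no; 1× O (H0) → no; 1× C (H0) → match; 1× N (H0) → no; 1× F (H0) → no; 1× N (H2) → no; 1× C (H3) → no.
That gives 1 matching atom.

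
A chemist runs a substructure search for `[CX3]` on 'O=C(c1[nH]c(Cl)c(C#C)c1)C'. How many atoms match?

1

The query [CX3] means: C with X3: aliphatic carbon with exactly 3 total connections.
Check the 11 heavy atoms by environment: 1× n (aromatic, X3) → no; 4× c (aromatic, X3) → no; 2× C (X2) → no; 1× Cl (X1) → no; 1× C (X3) → match; 1× O (X1) → no; 1× C (X4) → no.
That gives 1 matching atom.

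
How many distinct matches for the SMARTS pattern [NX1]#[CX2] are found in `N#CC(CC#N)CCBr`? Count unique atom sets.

2

[NX1]#[CX2] is the SMARTS for a nitrile: a nitrogen triple-bonded to a two-connected carbon.
The molecule carries 2 separate instances of a nitrile (-C#N) meeting every constraint; each maps to a distinct set of atoms, giving 2 matches.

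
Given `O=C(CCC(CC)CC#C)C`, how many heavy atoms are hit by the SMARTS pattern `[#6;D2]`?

5

The query [#6;D2] means: any carbon bonded to exactly two heavy atoms.
Check the 11 heavy atoms by environment: 5× C (D2) → match; 2× C (D3) → no; 1× O (D1) → no; 3× C (D1) → no.
That gives 5 matching atoms.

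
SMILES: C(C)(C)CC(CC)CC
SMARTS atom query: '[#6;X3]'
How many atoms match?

0

Check the 9 heavy atoms by environment: 9× C (X4) → no.
No environment satisfies the query, so 0 matching atoms.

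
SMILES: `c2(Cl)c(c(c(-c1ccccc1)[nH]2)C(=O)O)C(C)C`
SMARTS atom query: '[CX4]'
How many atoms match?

3

The query [CX4] means: C with X4: aliphatic carbon with exactly 4 total connections (bonds + H).
Check the 18 heavy atoms by environment: 1× n (aromatic, X3) → no; 10× c (aromatic, X3) → no; 1× C (X3) → no; 1× O (X1) → no; 1× O (X2) → no; 3× C (X4) → match; 1× Cl (X1) → no.
That gives 3 matching atoms.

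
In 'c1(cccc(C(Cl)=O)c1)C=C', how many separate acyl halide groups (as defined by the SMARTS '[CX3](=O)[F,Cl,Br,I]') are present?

1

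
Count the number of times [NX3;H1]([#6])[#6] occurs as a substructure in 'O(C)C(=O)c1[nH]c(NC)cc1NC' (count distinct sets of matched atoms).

2

[NX3;H1]([#6])[#6] is the SMARTS for a secondary amine: a trivalent nitrogen with one H, bonded to two carbons.
The molecule carries 2 separate instances of an N-methylamino group (-NHCH3) meeting every constraint; each maps to a distinct set of atoms, giving 2 matches.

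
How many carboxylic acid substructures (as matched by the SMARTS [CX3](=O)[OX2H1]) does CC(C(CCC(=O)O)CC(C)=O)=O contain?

1

[CX3](=O)[OX2H1] is the SMARTS for a carboxylic acid: an sp2 carbon double-bonded to O and single-bonded to an -OH oxygen.
Exactly one fragment in the molecule meets all constraints, giving 1 match.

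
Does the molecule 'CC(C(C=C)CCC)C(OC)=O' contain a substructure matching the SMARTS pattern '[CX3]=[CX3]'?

Yes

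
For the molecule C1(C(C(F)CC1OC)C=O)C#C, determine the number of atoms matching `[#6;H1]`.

6

The query [#6;H1] means: any carbon bearing exactly one hydrogen.
Check the 12 heavy atoms by environment: 6× C (H1) → match; 1× C (H2) → no; 1× C (H0) → no; 2× O (H0) → no; 1× C (H3) → no; 1× F (H0) → no.
That gives 6 matching atoms.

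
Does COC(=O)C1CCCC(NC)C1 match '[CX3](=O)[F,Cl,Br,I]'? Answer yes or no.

No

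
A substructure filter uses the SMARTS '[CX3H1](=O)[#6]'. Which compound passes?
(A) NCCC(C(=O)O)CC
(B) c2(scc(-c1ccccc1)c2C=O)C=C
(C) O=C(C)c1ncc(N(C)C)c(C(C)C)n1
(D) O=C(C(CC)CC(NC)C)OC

[CX3H1](=O)[#6] describes an sp2 carbon with one H, double-bonded to O and single-bonded to carbon (an aldehyde).
(A) has a carboxylic acid group (-C(=O)OH) but the carbonyl carbon has H0 and is bonded to O, not H1.
(B) contains an aldehyde (-CHO), which satisfies every atom and bond constraint.
(C) has an acetyl/ketone group (-C(=O)CH3) but the carbonyl carbon has H0 (two carbon neighbours), not H1.
(D) has a methyl-ester group (-C(=O)OCH3) but the carbonyl carbon has H0, not H1.
So the answer is (B).

B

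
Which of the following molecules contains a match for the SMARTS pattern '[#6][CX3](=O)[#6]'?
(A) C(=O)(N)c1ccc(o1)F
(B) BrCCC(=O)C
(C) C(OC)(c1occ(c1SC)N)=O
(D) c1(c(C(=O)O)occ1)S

[#6][CX3](=O)[#6] describes a carbonyl carbon (no H) flanked by two carbons (a ketone).
(A) has a primary amide (-C(=O)NH2) but one neighbour of the carbonyl carbon is N, not C.
(B) contains an acetyl/ketone group (-C(=O)CH3), which satisfies every atom and bond constraint.
(C) has a methyl-ester group (-C(=O)OCH3) but one neighbour of the carbonyl carbon is O, not C.
(D) has a carboxylic acid group (-C(=O)OH) but one neighbour of the carbonyl carbon is O, not C.
So the answer is (B).

B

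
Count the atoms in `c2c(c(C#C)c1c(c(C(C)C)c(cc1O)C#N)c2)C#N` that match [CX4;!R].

3

Check the 20 heavy atoms by environment: 10× c (aromatic, X3, in 6-ring) → no; 4× C (X2, acyclic) → no; 2× N (X1, acyclic) → no; 3× C (X4, acyclic) → match; 1× O (X2, acyclic) → no.
That gives 3 matching atoms.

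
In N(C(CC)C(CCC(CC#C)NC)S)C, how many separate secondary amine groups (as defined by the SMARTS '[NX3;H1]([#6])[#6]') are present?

2

[NX3;H1]([#6])[#6] is the SMARTS for a secondary amine: a trivalent nitrogen with one H, bonded to two carbons.
The molecule carries 2 separate instances of an N-methylamino group (-NHCH3) meeting every constraint; each maps to a distinct set of atoms, giving 2 matches.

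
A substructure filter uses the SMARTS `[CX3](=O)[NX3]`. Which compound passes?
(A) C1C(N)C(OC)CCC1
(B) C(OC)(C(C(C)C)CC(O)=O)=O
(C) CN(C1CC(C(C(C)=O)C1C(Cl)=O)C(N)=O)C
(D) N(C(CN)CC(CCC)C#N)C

C

[CX3](=O)[NX3] describes a carbonyl carbon bonded to a trivalent nitrogen (an amide).
(A) has a primary amino group (-NH2) but the -NH2 is not attached to a carbonyl carbon.
(B) has a methyl-ester group (-C(=O)OCH3) but the carbonyl is bonded to O, not to an NX3 nitrogen.
(C) contains a primary amide (-C(=O)NH2), which satisfies every atom and bond constraint.
(D) has a nitrile (-C#N) but the nitrile N is NX1 (triple-bonded), not NX3.
So the answer is (C).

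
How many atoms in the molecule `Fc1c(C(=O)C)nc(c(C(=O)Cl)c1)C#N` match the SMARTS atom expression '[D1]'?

6

The query [D1] means: atom with exactly one heavy-atom neighbour (degree 1).
Check the 15 heavy atoms by environment: 1× n (aromatic, D2) → no; 4× c (aromatic, D3) → no; 1× c (aromatic, D2) → no; 1× F (D1) → match; 2× C (D3) → no; 2× O (D1) → match; 1× Cl (D1) → match; 1× C (D1) → match; 1× C (D2) → no; 1× N (D1) → match.
Summing the matching environments: 1 + 2 + 1 + 1 + 1 = 6 matching atoms.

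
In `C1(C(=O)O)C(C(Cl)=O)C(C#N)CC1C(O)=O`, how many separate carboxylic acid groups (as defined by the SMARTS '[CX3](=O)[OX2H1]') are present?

2

[CX3](=O)[OX2H1] is the SMARTS for a carboxylic acid: an sp2 carbon double-bonded to O and single-bonded to an -OH oxygen.
The molecule carries 2 separate instances of a carboxylic acid group (-C(=O)OH) meeting every constraint; each maps to a distinct set of atoms, giving 2 matches.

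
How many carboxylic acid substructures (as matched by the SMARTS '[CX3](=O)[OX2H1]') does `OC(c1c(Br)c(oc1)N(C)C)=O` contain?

1

[CX3](=O)[OX2H1] is the SMARTS for a carboxylic acid: an sp2 carbon double-bonded to O and single-bonded to an -OH oxygen.
Exactly one fragment in the molecule meets all constraints, giving 1 match.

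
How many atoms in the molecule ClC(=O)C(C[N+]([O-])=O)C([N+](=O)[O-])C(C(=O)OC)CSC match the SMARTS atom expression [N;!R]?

2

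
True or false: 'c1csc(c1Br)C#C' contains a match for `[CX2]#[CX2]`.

True

The pattern [CX2]#[CX2] describes a carbon-carbon triple bond — an alkyne.
The molecule carries an ethynyl group (-C#CH), whose atoms satisfy every constraint of the query, so the pattern matches.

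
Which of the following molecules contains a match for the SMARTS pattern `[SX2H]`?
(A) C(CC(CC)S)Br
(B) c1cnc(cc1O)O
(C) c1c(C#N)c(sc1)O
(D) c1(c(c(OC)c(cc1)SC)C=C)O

[SX2H] describes an aliphatic sulfur with two connections, one being H (a thiol).
(A) contains a thiol (-SH), which satisfies every atom and bond constraint.
(B) has a hydroxyl group (-OH) but it is an -OH, not an -SH.
(C) has a hydroxyl group (-OH) but it is an -OH, not an -SH.
(D) has a hydroxyl group (-OH) but it is an -OH, not an -SH.
So the answer is (A).

A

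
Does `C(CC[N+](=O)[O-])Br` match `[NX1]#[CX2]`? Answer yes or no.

The pattern [NX1]#[CX2] describes a nitrogen triple-bonded to a two-connected carbon — a nitrile.
The closest candidate here is a nitro group (-[N+](=O)[O-]), but there is no C#N triple bond. No other fragment satisfies the full query, so there is no match.

No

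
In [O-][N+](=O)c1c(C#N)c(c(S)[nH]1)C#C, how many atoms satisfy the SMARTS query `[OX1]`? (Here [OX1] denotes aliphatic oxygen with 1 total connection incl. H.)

2

The query [OX1] means: aliphatic oxygen with one total connection — typically a carbonyl =O or an oxide.
Check the 13 heavy atoms by environment: 1× n (aromatic, X3) → no; 4× c (aromatic, X3) → no; 1× S (X2) → no; 3× C (X2) → no; 1× N (X1) → no; 1× N (charge +1, X3) → no; 1× O (charge -1, X1) → match; 1× O (X1) → match.
Summing the matching environments: 1 + 1 = 2 matching atoms.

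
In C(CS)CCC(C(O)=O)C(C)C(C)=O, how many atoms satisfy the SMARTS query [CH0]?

2

The query [CH0] means: aliphatic carbon with no attached hydrogen.
Check the 14 heavy atoms by environment: 4× C (H2) → no; 2× C (H1) → no; 2× C (H3) → no; 1× S (H1) → no; 2× C (H0) → match; 2× O (H0) → no; 1× O (H1) → no.
That gives 2 matching atoms.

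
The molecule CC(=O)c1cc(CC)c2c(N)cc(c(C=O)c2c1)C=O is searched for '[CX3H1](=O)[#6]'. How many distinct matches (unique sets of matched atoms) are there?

2

[CX3H1](=O)[#6] is the SMARTS for an aldehyde: an sp2 carbon with one H, double-bonded to O and single-bonded to carbon.
The molecule carries 2 separate instances of an aldehyde (-CHO) meeting every constraint; each maps to a distinct set of atoms, giving 2 matches.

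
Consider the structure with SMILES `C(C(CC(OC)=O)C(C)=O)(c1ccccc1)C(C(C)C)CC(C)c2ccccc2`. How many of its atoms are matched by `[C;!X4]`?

2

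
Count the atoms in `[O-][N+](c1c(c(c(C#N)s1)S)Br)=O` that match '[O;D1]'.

2

Check the 12 heavy atoms by environment: 1× s (aromatic, D2) → no; 4× c (aromatic, D3) → no; 1× N (charge +1, D3) → no; 1× O (charge -1, D1) → match; 1× O (D1) → match; 1× Br (D1) → no; 1× C (D2) → no; 1× N (D1) → no; 1× S (D1) → no.
Summing the matching environments: 1 + 1 = 2 matching atoms.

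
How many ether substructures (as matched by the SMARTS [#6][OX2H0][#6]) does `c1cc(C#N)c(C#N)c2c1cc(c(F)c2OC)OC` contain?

2

[#6][OX2H0][#6] is the SMARTS for an ether: an aliphatic oxygen bridging two carbons with no H on the oxygen.
The molecule carries 2 separate instances of a methoxy ether (-OCH3) meeting every constraint; each maps to a distinct set of atoms, giving 2 matches.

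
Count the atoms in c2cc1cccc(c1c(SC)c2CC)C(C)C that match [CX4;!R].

6

The query [CX4;!R] means: aliphatic carbon with four total connections, not in a ring.
Check the 17 heavy atoms by environment: 10× c (aromatic, X3, in 6-ring) → no; 6× C (X4, acyclic) → match; 1× S (X2, acyclic) → no.
That gives 6 matching atoms.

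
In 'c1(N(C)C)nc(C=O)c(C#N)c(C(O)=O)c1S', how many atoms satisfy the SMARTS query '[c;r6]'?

5

Check the 17 heavy atoms by environment: 1× n (aromatic, in 6-ring) → no; 5× c (aromatic, in 6-ring) → match; 1× S (acyclic) → no; 5× C (acyclic) → no; 3× O (acyclic) → no; 2× N (acyclic) → no.
That gives 5 matching atoms.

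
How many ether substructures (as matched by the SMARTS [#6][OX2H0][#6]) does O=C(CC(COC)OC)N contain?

2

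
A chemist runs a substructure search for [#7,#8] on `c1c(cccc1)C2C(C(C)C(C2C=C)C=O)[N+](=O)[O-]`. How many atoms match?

The query [#7,#8] means: nitrogen or oxygen (comma = OR).
Check the 19 heavy atoms by environment: 9× C → no; 1× N (charge +1) → match; 1× O (charge -1) → match; 2× O → match; 6× c (aromatic) → no.
Summing the matching environments: 1 + 1 + 2 = 4 matching atoms.

4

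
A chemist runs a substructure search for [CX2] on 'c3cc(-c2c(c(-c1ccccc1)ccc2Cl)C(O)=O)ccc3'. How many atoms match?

Check the 22 heavy atoms by environment: 18× c (aromatic, X3) → no; 1× C (X3) → no; 1× O (X1) → no; 1× O (X2) → no; 1× Cl (X1) → no.
No environment satisfies the query, so 0 matching atoms.

0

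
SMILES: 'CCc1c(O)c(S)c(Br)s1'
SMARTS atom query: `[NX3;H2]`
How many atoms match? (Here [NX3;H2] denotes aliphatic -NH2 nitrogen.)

Check the 10 heavy atoms by environment: 1× s (aromatic, H0, X2) → no; 4× c (aromatic, H0, X3) → no; 1× S (H1, X2) → no; 1× Br (H0, X1) → no; 1× O (H1, X2) → no; 1× C (H2, X4) → no; 1× C (H3, X4) → no.
No environment satisfies the query, so 0 matching atoms.

0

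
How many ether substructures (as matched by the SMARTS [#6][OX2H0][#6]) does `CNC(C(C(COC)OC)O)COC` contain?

3

[#6][OX2H0][#6] is the SMARTS for an ether: an aliphatic oxygen bridging two carbons with no H on the oxygen.
The molecule carries 3 separate instances of a methoxy ether (-OCH3) meeting every constraint; each maps to a distinct set of atoms, giving 3 matches.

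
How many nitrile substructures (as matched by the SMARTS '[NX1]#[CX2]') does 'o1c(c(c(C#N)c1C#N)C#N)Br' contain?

[NX1]#[CX2] is the SMARTS for a nitrile: a nitrogen triple-bonded to a two-connected carbon.
The molecule carries 3 separate instances of a nitrile (-C#N) meeting every constraint; each maps to a distinct set of atoms, giving 3 matches.

3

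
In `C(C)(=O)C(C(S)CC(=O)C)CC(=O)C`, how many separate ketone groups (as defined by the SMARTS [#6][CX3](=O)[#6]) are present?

3

[#6][CX3](=O)[#6] is the SMARTS for a ketone: a carbonyl carbon (no H) flanked by two carbons.
The molecule carries 3 separate instances of an acetyl/ketone group (-C(=O)CH3) meeting every constraint; each maps to a distinct set of atoms, giving 3 matches.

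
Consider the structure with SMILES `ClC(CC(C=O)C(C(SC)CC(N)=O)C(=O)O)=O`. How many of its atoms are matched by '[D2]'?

4

The query [D2] means: atom with exactly two heavy-atom neighbours.
Check the 18 heavy atoms by environment: 3× C (D2) → match; 6× C (D3) → no; 1× S (D2) → match; 1× C (D1) → no; 5× O (D1) → no; 1× N (D1) → no; 1× Cl (D1) → no.
Summing the matching environments: 3 + 1 = 4 matching atoms.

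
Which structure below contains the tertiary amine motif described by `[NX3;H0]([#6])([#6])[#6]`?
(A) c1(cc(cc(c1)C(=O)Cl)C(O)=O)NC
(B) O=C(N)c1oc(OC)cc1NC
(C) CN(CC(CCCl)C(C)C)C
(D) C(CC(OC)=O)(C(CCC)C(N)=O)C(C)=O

C

[NX3;H0]([#6])([#6])[#6] describes a trivalent nitrogen with no H, bonded to three carbons (a tertiary amine).
(A) has an N-methylamino group (-NHCH3) but the nitrogen still has one H (H1), not H0.
(B) has a primary amide (-C(=O)NH2) but the amide nitrogen has H2 and only one carbon neighbour.
(C) contains a dimethylamino group (-N(CH3)2), which satisfies every atom and bond constraint.
(D) has a primary amide (-C(=O)NH2) but the amide nitrogen has H2 and only one carbon neighbour.
So the answer is (C).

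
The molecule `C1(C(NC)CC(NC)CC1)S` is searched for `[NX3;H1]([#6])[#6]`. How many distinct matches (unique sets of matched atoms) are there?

2

[NX3;H1]([#6])[#6] is the SMARTS for a secondary amine: a trivalent nitrogen with one H, bonded to two carbons.
The molecule carries 2 separate instances of an N-methylamino group (-NHCH3) meeting every constraint; each maps to a distinct set of atoms, giving 2 matches.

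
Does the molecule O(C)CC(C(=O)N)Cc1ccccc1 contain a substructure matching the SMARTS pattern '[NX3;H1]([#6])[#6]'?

No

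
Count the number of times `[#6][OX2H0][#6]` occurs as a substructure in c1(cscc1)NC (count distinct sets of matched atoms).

[#6][OX2H0][#6] is the SMARTS for an ether: an aliphatic oxygen bridging two carbons with no H on the oxygen.
No fragment in the molecule satisfies every constraint, giving 0 matches.

0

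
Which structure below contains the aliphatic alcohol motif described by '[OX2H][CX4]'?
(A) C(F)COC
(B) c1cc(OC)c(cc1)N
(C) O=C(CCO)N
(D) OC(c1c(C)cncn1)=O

[OX2H][CX4] describes a hydroxyl oxygen bound to an sp3 (X4) carbon (an aliphatic alcohol).
(A) has a methoxy ether (-OCH3) but the oxygen has H0 (ether), not H1.
(B) has a methoxy ether (-OCH3) but the oxygen has H0 (ether), not H1.
(C) contains a hydroxyl group (-OH), which satisfies every atom and bond constraint.
(D) has a carboxylic acid group (-C(=O)OH) but the -OH is on a CX3 carbonyl carbon, not a CX4 carbon.
So the answer is (C).

C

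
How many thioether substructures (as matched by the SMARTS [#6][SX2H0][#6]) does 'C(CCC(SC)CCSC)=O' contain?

2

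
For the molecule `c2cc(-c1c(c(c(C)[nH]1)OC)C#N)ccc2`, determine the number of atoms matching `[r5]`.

5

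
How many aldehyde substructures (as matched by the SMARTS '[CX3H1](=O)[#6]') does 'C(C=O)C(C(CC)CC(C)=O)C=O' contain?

2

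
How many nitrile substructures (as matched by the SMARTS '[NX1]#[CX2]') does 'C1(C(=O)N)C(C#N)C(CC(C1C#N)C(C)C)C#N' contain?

[NX1]#[CX2] is the SMARTS for a nitrile: a nitrogen triple-bonded to a two-connected carbon.
The molecule carries 3 separate instances of a nitrile (-C#N) meeting every constraint; each maps to a distinct set of atoms, giving 3 matches.

3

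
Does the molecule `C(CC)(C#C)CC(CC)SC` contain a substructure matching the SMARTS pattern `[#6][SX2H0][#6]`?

Yes

The pattern [#6][SX2H0][#6] describes an aliphatic sulfur bridging two carbons with no H on the sulfur — a thioether.
The molecule carries a methylthio ether (-SCH3), whose atoms satisfy every constraint of the query, so the pattern matches.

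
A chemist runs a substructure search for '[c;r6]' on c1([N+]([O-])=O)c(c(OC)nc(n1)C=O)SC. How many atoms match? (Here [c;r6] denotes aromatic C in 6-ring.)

4

The query [c;r6] means: aromatic carbon that belongs to a six-membered ring.
Check the 15 heavy atoms by environment: 2× n (aromatic, in 6-ring) → no; 4× c (aromatic, in 6-ring) → match; 1× N (charge +1, acyclic) → no; 1× O (charge -1, acyclic) → no; 3× O (acyclic) → no; 3× C (acyclic) → no; 1× S (acyclic) → no.
That gives 4 matching atoms.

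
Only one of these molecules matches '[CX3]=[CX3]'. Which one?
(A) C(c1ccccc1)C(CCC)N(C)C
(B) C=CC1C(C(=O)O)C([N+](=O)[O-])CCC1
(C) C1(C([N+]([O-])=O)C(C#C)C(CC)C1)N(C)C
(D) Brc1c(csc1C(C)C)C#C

[CX3]=[CX3] describes a non-aromatic C=C double bond between two sp2 carbons (an alkene).
(A) has an ethyl group (-CH2CH3) but its C-C bond is a single bond between CX4 carbons, not CX3=CX3.
(B) contains a vinyl group (-CH=CH2), which satisfies every atom and bond constraint.
(C) has an ethyl group (-CH2CH3) but its C-C bond is a single bond between CX4 carbons, not CX3=CX3.
(D) has an ethynyl group (-C#CH) but the C-C bond is a triple bond, not a double bond.
So the answer is (B).

B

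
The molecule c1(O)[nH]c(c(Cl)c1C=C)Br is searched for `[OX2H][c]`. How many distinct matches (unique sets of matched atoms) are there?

[OX2H][c] is the SMARTS for a phenol: a hydroxyl oxygen attached to an aromatic carbon.
Exactly one fragment in the molecule meets all constraints, giving 1 match.

1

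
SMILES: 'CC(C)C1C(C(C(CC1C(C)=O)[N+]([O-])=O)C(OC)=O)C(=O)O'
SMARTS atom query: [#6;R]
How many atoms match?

The query [#6;R] means: carbon that is part of a ring.
Check the 22 heavy atoms by environment: 6× C (in 6-ring) → match; 8× C (acyclic) → no; 6× O (acyclic) → no; 1× N (charge +1, acyclic) → no; 1× O (charge -1, acyclic) → no.
That gives 6 matching atoms.

6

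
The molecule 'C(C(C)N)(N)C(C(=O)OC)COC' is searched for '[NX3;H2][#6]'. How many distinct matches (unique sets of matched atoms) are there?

2

[NX3;H2][#6] is the SMARTS for a primary amine: a trivalent nitrogen with two H attached to carbon.
The molecule carries 2 separate instances of a primary amino group (-NH2) meeting every constraint; each maps to a distinct set of atoms, giving 2 matches.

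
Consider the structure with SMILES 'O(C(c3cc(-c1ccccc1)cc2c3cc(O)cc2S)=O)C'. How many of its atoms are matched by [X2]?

The query [X2] means: any atom with exactly two total connections (bonds + H).
Check the 22 heavy atoms by environment: 16× c (aromatic, X3) → no; 1× C (X3) → no; 1× O (X1) → no; 2× O (X2) → match; 1× C (X4) → no; 1× S (X2) → match.
Summing the matching environments: 2 + 1 = 3 matching atoms.

3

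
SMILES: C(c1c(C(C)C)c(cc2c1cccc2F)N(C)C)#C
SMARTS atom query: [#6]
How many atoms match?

17

The query [#6] means: #6 matches any atom with atomic number 6 (carbon, aromatic or aliphatic).
Check the 19 heavy atoms by environment: 10× c (aromatic) → match; 7× C → match; 1× F → no; 1× N → no.
Summing the matching environments: 10 + 7 = 17 matching atoms.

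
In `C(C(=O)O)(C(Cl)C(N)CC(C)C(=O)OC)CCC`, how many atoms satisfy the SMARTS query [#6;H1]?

The query [#6;H1] means: any carbon bearing exactly one hydrogen.
Check the 18 heavy atoms by environment: 3× C (H3) → no; 4× C (H1) → match; 3× C (H2) → no; 1× N (H2) → no; 2× C (H0) → no; 3× O (H0) → no; 1× O (H1) → no; 1× Cl (H0) → no.
That gives 4 matching atoms.

4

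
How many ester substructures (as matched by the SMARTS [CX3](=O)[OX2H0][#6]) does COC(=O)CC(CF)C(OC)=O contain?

2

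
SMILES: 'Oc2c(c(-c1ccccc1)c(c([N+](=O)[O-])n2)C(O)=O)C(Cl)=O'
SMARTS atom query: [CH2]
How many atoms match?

The query [CH2] means: aliphatic carbon with exactly two hydrogens.
Check the 22 heavy atoms by environment: 1× n (aromatic, H0) → no; 6× c (aromatic, H0) → no; 2× O (H1) → no; 2× C (H0) → no; 3× O (H0) → no; 1× Cl (H0) → no; 5× c (aromatic, H1) → no; 1× N (charge +1, H0) → no; 1× O (charge -1, H0) → no.
No environment satisfies the query, so 0 matching atoms.

0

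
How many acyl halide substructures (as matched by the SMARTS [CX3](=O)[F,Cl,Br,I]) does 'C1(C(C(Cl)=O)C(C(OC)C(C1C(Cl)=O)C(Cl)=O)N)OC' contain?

3

[CX3](=O)[F,Cl,Br,I] is the SMARTS for an acyl halide: a carbonyl carbon bonded to a halogen.
The molecule carries 3 separate instances of an acyl chloride (-C(=O)Cl) meeting every constraint; each maps to a distinct set of atoms, giving 3 matches.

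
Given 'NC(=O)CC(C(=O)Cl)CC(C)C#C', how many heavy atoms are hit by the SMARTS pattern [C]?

9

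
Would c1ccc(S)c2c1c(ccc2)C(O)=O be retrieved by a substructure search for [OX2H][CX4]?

No

The pattern [OX2H][CX4] describes a hydroxyl oxygen bound to an sp3 (X4) carbon — an aliphatic alcohol.
The closest candidate here is a carboxylic acid group (-C(=O)OH), but the -OH is on a CX3 carbonyl carbon, not a CX4 carbon. No other fragment satisfies the full query, so there is no match.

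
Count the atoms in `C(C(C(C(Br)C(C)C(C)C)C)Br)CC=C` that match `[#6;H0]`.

0

Check the 15 heavy atoms by environment: 4× C (H3) → no; 6× C (H1) → no; 3× C (H2) → no; 2× Br (H0) → no.
No environment satisfies the query, so 0 matching atoms.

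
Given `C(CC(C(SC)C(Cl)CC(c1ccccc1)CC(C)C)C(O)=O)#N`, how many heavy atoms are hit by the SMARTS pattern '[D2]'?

10

The query [D2] means: atom with exactly two heavy-atom neighbours.
Check the 24 heavy atoms by environment: 4× C (D2) → match; 6× C (D3) → no; 1× c (aromatic, D3) → no; 5× c (aromatic, D2) → match; 1× S (D2) → match; 3× C (D1) → no; 2× O (D1) → no; 1× N (D1) → no; 1× Cl (D1) → no.
Summing the matching environments: 4 + 5 + 1 = 10 matching atoms.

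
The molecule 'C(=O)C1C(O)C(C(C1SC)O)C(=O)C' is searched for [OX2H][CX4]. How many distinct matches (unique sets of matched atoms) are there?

2

[OX2H][CX4] is the SMARTS for an aliphatic alcohol: a hydroxyl oxygen bound to an sp3 (X4) carbon.
The molecule carries 2 separate instances of a hydroxyl group (-OH) meeting every constraint; each maps to a distinct set of atoms, giving 2 matches.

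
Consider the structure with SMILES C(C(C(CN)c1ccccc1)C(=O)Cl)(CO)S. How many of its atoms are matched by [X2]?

2

The query [X2] means: any atom with exactly two total connections (bonds + H).
Check the 17 heavy atoms by environment: 5× C (X4) → no; 1× S (X2) → match; 1× C (X3) → no; 1× O (X1) → no; 1× Cl (X1) → no; 6× c (aromatic, X3) → no; 1× O (X2) → match; 1× N (X3) → no.
Summing the matching environments: 1 + 1 = 2 matching atoms.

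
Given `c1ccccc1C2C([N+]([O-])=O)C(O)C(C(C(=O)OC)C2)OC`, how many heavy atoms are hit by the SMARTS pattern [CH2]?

1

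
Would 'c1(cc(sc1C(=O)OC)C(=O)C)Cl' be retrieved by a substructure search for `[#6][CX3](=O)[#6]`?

Yes

The pattern [#6][CX3](=O)[#6] describes a carbonyl carbon (no H) flanked by two carbons — a ketone.
The molecule carries an acetyl/ketone group (-C(=O)CH3), whose atoms satisfy every constraint of the query, so the pattern matches.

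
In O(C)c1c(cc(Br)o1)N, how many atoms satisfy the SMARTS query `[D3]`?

3

Check the 9 heavy atoms by environment: 1× o (aromatic, D2) → no; 3× c (aromatic, D3) → match; 1× c (aromatic, D2) → no; 1× Br (D1) → no; 1× O (D2) → no; 1× C (D1) → no; 1× N (D1) → no.
That gives 3 matching atoms.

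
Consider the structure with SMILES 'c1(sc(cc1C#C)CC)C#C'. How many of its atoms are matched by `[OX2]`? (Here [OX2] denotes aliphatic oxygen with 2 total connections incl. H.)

Check the 11 heavy atoms by environment: 1× s (aromatic, X2) → no; 4× c (aromatic, X3) → no; 4× C (X2) → no; 2× C (X4) → no.
No environment satisfies the query, so 0 matching atoms.

0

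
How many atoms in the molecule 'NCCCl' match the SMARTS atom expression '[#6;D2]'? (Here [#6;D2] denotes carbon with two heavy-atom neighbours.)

Check the 4 heavy atoms by environment: 2× C (D2) → match; 1× N (D1) → no; 1× Cl (D1) → no.
That gives 2 matching atoms.

2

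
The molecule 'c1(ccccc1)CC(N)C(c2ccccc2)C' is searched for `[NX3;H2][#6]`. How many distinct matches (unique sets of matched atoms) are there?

1

[NX3;H2][#6] is the SMARTS for a primary amine: a trivalent nitrogen with two H attached to carbon.
Exactly one fragment in the molecule meets all constraints, giving 1 match.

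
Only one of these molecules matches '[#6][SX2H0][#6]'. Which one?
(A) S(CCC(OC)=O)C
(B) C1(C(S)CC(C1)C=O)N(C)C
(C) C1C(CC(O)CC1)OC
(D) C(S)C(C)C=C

A

[#6][SX2H0][#6] describes an aliphatic sulfur bridging two carbons with no H on the sulfur (a thioether).
(A) contains a methylthio ether (-SCH3), which satisfies every atom and bond constraint.
(B) has a thiol (-SH) but the sulfur has H1, not H0 bridging two carbons.
(C) has a methoxy ether (-OCH3) but the bridging atom is O, not S.
(D) has a thiol (-SH) but the sulfur has H1, not H0 bridging two carbons.
So the answer is (A).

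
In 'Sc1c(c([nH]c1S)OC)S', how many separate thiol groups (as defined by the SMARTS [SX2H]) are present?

3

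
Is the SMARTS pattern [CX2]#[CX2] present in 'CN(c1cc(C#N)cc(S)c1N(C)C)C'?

The pattern [CX2]#[CX2] describes a carbon-carbon triple bond — an alkyne.
The closest candidate here is a nitrile (-C#N), but the triple bond is C#N, not C#C. No other fragment satisfies the full query, so there is no match.

No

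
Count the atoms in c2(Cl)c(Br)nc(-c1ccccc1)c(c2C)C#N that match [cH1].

The query [cH1] means: aromatic carbon bearing exactly one hydrogen.
Check the 17 heavy atoms by environment: 1× n (aromatic, H0) → no; 6× c (aromatic, H0) → no; 1× C (H0) → no; 1× N (H0) → no; 1× Br (H0) → no; 1× C (H3) → no; 5× c (aromatic, H1) → match; 1× Cl (H0) → no.
That gives 5 matching atoms.

5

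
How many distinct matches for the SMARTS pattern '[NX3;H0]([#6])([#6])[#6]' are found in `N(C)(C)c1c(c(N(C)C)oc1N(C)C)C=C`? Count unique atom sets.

[NX3;H0]([#6])([#6])[#6] is the SMARTS for a tertiary amine: a trivalent nitrogen with no H, bonded to three carbons.
The molecule carries 3 separate instances of a dimethylamino group (-N(CH3)2) meeting every constraint; each maps to a distinct set of atoms, giving 3 matches.

3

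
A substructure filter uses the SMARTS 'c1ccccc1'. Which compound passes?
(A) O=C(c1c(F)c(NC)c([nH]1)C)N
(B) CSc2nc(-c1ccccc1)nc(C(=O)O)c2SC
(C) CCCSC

B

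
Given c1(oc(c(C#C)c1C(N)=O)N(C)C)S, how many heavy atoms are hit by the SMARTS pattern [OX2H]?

0

The query [OX2H] means: aliphatic oxygen with two connections, one of which is H — an -OH oxygen.
Check the 14 heavy atoms by environment: 1× o (aromatic, H0, X2) → no; 4× c (aromatic, H0, X3) → no; 1× C (H0, X2) → no; 1× C (H1, X2) → no; 1× C (H0, X3) → no; 1× O (H0, X1) → no; 1× N (H2, X3) → no; 1× N (H0, X3) → no; 2× C (H3, X4) → no; 1× S (H1, X2) → no.
No environment satisfies the query, so 0 matching atoms.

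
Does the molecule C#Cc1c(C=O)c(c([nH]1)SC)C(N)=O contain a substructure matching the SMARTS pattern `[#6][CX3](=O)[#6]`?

No

The pattern [#6][CX3](=O)[#6] describes a carbonyl carbon (no H) flanked by two carbons — a ketone.
The closest candidate here is a primary amide (-C(=O)NH2), but one neighbour of the carbonyl carbon is N, not C. No other fragment satisfies the full query, so there is no match.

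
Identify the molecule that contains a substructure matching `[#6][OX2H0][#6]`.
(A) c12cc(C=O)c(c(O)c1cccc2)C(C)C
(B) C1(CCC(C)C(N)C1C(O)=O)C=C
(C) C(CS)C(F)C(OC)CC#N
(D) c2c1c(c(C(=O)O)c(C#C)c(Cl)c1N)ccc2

C

[#6][OX2H0][#6] describes an aliphatic oxygen bridging two carbons with no H on the oxygen (an ether).
(A) has a hydroxyl group (-OH) but the oxygen has H1, not H0 bridging two carbons.
(B) has a carboxylic acid group (-C(=O)OH) but the -OH oxygen has H1; the =O is OX1, not OX2.
(C) contains a methoxy ether (-OCH3), which satisfies every atom and bond constraint.
(D) has a carboxylic acid group (-C(=O)OH) but the -OH oxygen has H1; the =O is OX1, not OX2.
So the answer is (C).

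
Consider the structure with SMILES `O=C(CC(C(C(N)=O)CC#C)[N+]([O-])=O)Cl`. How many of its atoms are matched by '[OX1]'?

4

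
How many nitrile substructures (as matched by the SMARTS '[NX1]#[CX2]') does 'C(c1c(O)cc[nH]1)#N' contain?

1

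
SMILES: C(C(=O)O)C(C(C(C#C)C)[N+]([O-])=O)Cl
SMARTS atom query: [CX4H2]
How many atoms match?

1

Check the 14 heavy atoms by environment: 1× C (H3, X4) → no; 3× C (H1, X4) → no; 1× C (H2, X4) → match; 1× C (H0, X3) → no; 2× O (H0, X1) → no; 1× O (H1, X2) → no; 1× C (H0, X2) → no; 1× C (H1, X2) → no; 1× Cl (H0, X1) → no; 1× N (charge +1, H0, X3) → no; 1× O (charge -1, H0, X1) → no.
That gives 1 matching atom.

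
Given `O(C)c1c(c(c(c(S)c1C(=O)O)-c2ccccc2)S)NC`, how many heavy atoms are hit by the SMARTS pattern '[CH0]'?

Check the 21 heavy atoms by environment: 7× c (aromatic, H0) → no; 1× C (H0) → match; 2× O (H0) → no; 1× O (H1) → no; 1× N (H1) → no; 2× C (H3) → no; 5× c (aromatic, H1) → no; 2× S (H1) → no.
That gives 1 matching atom.

1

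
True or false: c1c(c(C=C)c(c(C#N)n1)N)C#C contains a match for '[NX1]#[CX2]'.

True

The pattern [NX1]#[CX2] describes a nitrogen triple-bonded to a two-connected carbon — a nitrile.
The molecule carries a nitrile (-C#N), whose atoms satisfy every constraint of the query, so the pattern matches.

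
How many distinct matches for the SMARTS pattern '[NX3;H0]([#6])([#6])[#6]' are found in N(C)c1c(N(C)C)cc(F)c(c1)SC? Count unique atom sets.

[NX3;H0]([#6])([#6])[#6] is the SMARTS for a tertiary amine: a trivalent nitrogen with no H, bonded to three carbons.
Exactly one fragment in the molecule meets all constraints, giving 1 match.

1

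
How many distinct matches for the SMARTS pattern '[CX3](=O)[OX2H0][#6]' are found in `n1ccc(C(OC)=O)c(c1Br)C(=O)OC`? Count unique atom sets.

2

[CX3](=O)[OX2H0][#6] is the SMARTS for an ester: a carbonyl carbon bonded to an oxygen that is itself bonded to carbon (no H on that O).
The molecule carries 2 separate instances of a methyl-ester group (-C(=O)OCH3) meeting every constraint; each maps to a distinct set of atoms, giving 2 matches.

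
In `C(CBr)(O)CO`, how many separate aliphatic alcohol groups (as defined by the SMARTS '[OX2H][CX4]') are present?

[OX2H][CX4] is the SMARTS for an aliphatic alcohol: a hydroxyl oxygen bound to an sp3 (X4) carbon.
The molecule carries 2 separate instances of a hydroxyl group (-OH) meeting every constraint; each maps to a distinct set of atoms, giving 2 matches.

2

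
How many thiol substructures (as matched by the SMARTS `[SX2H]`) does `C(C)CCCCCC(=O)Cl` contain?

0

[SX2H] is the SMARTS for a thiol: an aliphatic sulfur with two connections, one being H.
No fragment in the molecule satisfies every constraint, giving 0 matches.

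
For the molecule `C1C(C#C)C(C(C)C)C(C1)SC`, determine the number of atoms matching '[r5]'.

Check the 12 heavy atoms by environment: 5× C (in 5-ring) → match; 6× C (acyclic) → no; 1× S (acyclic) → no.
That gives 5 matching atoms.

5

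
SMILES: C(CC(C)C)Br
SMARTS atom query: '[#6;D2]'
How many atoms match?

2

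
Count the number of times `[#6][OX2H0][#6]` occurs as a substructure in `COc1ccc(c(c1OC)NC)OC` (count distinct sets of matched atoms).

3

[#6][OX2H0][#6] is the SMARTS for an ether: an aliphatic oxygen bridging two carbons with no H on the oxygen.
The molecule carries 3 separate instances of a methoxy ether (-OCH3) meeting every constraint; each maps to a distinct set of atoms, giving 3 matches.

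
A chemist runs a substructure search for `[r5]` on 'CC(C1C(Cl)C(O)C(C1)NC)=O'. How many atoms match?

The query [r5] means: r5 matches atoms in a five-membered ring.
Check the 12 heavy atoms by environment: 5× C (in 5-ring) → match; 3× C (acyclic) → no; 2× O (acyclic) → no; 1× Cl (acyclic) → no; 1× N (acyclic) → no.
That gives 5 matching atoms.

5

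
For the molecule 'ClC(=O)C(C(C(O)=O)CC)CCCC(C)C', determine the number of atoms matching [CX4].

10

The query [CX4] means: C with X4: aliphatic carbon with exactly 4 total connections (bonds + H).
Check the 16 heavy atoms by environment: 10× C (X4) → match; 2× C (X3) → no; 2× O (X1) → no; 1× Cl (X1) → no; 1× O (X2) → no.
That gives 10 matching atoms.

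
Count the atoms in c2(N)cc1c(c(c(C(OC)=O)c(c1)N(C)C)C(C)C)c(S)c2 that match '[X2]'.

The query [X2] means: any atom with exactly two total connections (bonds + H).
Check the 22 heavy atoms by environment: 10× c (aromatic, X3) → no; 1× C (X3) → no; 1× O (X1) → no; 1× O (X2) → match; 6× C (X4) → no; 2× N (X3) → no; 1× S (X2) → match.
Summing the matching environments: 1 + 1 = 2 matching atoms.

2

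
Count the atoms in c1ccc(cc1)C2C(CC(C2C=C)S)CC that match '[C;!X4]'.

2

The query [C;!X4] means: aliphatic carbon that does not have four total connections.
Check the 16 heavy atoms by environment: 7× C (X4) → no; 6× c (aromatic, X3) → no; 1× S (X2) → no; 2× C (X3) → match.
That gives 2 matching atoms.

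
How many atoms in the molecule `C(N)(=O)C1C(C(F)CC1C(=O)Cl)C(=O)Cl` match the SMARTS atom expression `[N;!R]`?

1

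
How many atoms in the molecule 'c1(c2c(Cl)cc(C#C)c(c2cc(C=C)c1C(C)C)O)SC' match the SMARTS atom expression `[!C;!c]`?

3

The query [!C;!c] means: neither aliphatic nor aromatic carbon — same as [!#6].
Check the 21 heavy atoms by environment: 10× c (aromatic) → no; 8× C → no; 1× Cl → match; 1× S → match; 1× O → match.
Summing the matching environments: 1 + 1 + 1 = 3 matching atoms.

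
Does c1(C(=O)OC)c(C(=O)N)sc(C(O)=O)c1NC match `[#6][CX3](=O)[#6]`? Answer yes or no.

The pattern [#6][CX3](=O)[#6] describes a carbonyl carbon (no H) flanked by two carbons — a ketone.
The closest candidate here is a primary amide (-C(=O)NH2), but one neighbour of the carbonyl carbon is N, not C. No other fragment satisfies the full query, so there is no match.

No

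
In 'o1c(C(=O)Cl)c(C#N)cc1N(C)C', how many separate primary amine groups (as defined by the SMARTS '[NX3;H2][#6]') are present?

[NX3;H2][#6] is the SMARTS for a primary amine: a trivalent nitrogen with two H attached to carbon.
The molecule has a nitrile (-C#N), but the nitrogen is NX1 (triple-bonded), not NX3 with two H; nothing else fits, so there are 0 matches.

0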